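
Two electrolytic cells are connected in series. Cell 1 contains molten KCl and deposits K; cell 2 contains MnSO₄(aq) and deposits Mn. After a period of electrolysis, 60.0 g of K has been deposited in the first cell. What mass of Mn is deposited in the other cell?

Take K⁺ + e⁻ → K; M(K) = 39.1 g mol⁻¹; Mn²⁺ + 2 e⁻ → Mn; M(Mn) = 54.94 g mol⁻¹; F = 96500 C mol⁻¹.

42.2 g

n(K) = 60.0 / 39.1 = 1.535 mol.
Since K⁺ + e⁻ → K, n(e⁻) passed = 1 × 1.535 = 1.535 mol.
Cells in series carry the same charge, so the same 1.535 mol of electrons passes through cell 2.
Mn²⁺ + 2 e⁻ → Mn, so n(Mn) = 1.535 / 2 = 0.7673 mol.
m(Mn) = 0.7673 × 54.94 = 42.2 g.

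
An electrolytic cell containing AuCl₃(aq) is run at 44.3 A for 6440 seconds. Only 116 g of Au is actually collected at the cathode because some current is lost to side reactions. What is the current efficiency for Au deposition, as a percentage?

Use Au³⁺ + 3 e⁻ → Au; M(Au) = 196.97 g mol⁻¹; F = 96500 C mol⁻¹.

59.8 %

Q = I·t = 44.30 × 6440.0 = 285300 C; n(e⁻) = 285300/96500 = 2.956 mol.
Theoretical n(Au) = n(e⁻)/3 = 0.9855 mol, i.e. m_theo = 0.9855 × 196.97 = 194.1 g.
Efficiency = m_actual / m_theo = 116 / 194.1 = 59.8 %.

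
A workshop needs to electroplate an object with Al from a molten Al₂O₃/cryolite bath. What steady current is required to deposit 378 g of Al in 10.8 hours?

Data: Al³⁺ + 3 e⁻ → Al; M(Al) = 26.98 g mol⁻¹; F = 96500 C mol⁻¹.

n(Al) = 378 / 26.98 = 14.01 mol.
n(e⁻) = 3 × 14.01 = 42.03 mol.
Q = n(e⁻)·F = 42.03 × 96500 = 4056000 C.
I = Q/t = 4056000 / 38880 s = 104 A.

104 A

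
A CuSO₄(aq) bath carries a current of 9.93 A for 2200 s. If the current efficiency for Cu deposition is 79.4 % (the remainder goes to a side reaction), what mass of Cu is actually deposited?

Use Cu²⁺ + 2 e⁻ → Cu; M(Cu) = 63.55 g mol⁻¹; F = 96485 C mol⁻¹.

Q = I·t = 9.930 × 2200.0 = 21850 C.
n(e⁻) = 21850/96485 = 0.2264 mol; theoretically n(Cu) = 0.2264/2 = 0.1132 mol, m_theo = 7.194 g.
At 79.4 % efficiency, m_actual = 0.794 × 7.194 = 5.71 g.

5.71 g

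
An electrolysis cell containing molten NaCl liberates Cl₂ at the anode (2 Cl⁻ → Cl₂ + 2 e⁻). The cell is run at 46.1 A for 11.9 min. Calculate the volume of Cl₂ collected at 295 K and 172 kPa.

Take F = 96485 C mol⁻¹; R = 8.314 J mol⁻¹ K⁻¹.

2.43 L

Q = I·t = 46.10 A × 714.00 s = 32920 C.
n(e⁻) = Q/F = 32920 / 96485 = 0.3411 mol.
2 electrons are transferred per Cl₂ molecule, so n(Cl₂) = 0.3411 / 2 = 0.1706 mol.
V = nRT/P = (0.1706 × 8.314 × 295) / (172 × 10³ Pa) = 0.00243 m³ = 2.43 L.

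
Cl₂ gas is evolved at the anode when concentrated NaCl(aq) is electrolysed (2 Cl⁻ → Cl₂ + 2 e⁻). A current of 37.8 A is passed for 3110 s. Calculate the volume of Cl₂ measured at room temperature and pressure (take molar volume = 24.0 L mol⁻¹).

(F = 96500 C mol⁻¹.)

Q = I·t = 37.80 A × 3110.0 s = 117600 C.
n(e⁻) = Q/F = 117600 / 96500 = 1.218 mol.
2 electrons are transferred per Cl₂ molecule, so n(Cl₂) = 1.218 / 2 = 0.6091 mol.
V = n × V_m = 0.6091 × 24.0 = 14.6 L.

14.6 L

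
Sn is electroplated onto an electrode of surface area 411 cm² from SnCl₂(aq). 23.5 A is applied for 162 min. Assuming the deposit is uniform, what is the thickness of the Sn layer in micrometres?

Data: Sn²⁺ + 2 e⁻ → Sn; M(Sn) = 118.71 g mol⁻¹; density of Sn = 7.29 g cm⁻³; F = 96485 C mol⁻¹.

Q = I·t = 23.50 × 9720.0 = 228400 C; n(e⁻) = 2.367 mol.
n(Sn) = n(e⁻)/2 = 1.184 mol, so m = 1.184 × 118.71 = 140.5 g.
Volume = m/ρ = 140.5 / 7.29 = 19.28 cm³.
Thickness = V/A = 19.28 / 411 = 0.0469 cm = 469 μm.

469 μm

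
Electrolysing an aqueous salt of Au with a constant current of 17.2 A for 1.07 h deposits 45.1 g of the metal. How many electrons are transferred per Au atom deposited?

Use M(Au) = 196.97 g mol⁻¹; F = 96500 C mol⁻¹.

Q = I·t = 17.20 A × 3852.0 s = 66250 C, so n(e⁻) = 66250/96500 = 0.6866 mol.
n(Au) deposited = 45.1 / 196.97 = 0.2290 mol.
Electrons per atom = n(e⁻)/n(Au) = 0.6866 / 0.2290 = 3.00 ≈ 3, so the ion is Au³⁺.

3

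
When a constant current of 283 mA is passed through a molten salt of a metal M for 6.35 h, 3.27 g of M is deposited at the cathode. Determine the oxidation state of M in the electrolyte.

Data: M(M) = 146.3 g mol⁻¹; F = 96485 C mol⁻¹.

Q = I·t = 0.2830 A × 22860 s = 6469 C, so n(e⁻) = 6469/96485 = 0.06705 mol.
n(M) deposited = 3.27 / 146.3 = 0.02235 mol.
Electrons per atom = n(e⁻)/n(M) = 0.06705 / 0.02235 = 3.00 ≈ 3, so the ion is M³⁺.

+3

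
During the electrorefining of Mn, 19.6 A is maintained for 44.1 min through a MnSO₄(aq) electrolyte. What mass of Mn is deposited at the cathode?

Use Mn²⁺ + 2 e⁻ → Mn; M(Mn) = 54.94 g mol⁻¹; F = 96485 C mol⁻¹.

Q = I·t = 19.60 A × 2646.0 s = 51860 C.
n(e⁻) = Q/F = 51860 / 96485 = 0.5375 mol.
Mn²⁺ + 2 e⁻ → Mn, so n(Mn) = n(e⁻)/2 = 0.2688 mol.
m = n·M = 0.2688 × 54.94 = 14.8 g.

14.8 g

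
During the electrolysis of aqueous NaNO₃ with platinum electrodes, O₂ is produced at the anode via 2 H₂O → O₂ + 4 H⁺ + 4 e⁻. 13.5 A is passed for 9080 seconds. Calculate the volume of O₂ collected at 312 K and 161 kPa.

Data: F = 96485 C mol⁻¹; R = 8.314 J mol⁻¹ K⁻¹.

Q = I·t = 13.50 A × 9080.0 s = 122600 C.
n(e⁻) = Q/F = 122600 / 96485 = 1.270 mol.
4 electrons are transferred per O₂ molecule, so n(O₂) = 1.270 / 4 = 0.3176 mol.
V = nRT/P = (0.3176 × 8.314 × 312) / (161 × 10³ Pa) = 0.00512 m³ = 5.12 L.

5.12 L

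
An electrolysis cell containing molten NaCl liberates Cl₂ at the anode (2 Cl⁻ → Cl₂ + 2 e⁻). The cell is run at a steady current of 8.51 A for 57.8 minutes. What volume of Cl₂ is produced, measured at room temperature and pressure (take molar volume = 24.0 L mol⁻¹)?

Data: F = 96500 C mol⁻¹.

Q = I·t = 8.510 A × 3468.0 s = 29510 C.
n(e⁻) = Q/F = 29510 / 96500 = 0.3058 mol.
2 electrons are transferred per Cl₂ molecule, so n(Cl₂) = 0.3058 / 2 = 0.1529 mol.
V = n × V_m = 0.1529 × 24.0 = 3.67 L.

3.67 L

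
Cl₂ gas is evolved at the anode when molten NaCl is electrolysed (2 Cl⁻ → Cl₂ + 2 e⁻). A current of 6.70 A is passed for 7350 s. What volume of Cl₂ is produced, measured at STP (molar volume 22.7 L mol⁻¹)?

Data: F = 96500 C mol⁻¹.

Q = I·t = 6.700 A × 7350.0 s = 49240 C.
n(e⁻) = Q/F = 49240 / 96500 = 0.5103 mol.
2 electrons are transferred per Cl₂ molecule, so n(Cl₂) = 0.5103 / 2 = 0.2552 mol.
V = n × V_m = 0.2552 × 22.7 = 5.79 L.

5.79 L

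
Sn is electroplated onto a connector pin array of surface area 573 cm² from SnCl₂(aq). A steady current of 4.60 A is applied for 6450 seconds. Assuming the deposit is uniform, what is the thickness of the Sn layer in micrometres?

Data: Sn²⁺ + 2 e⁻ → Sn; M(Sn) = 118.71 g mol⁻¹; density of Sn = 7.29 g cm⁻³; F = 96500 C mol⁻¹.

Q = I·t = 4.600 × 6450.0 = 29670 C; n(e⁻) = 0.3075 mol.
n(Sn) = n(e⁻)/2 = 0.1537 mol, so m = 0.1537 × 118.71 = 18.25 g.
Volume = m/ρ = 18.25 / 7.29 = 2.503 cm³.
Thickness = V/A = 2.503 / 573 = 0.00437 cm = 43.7 μm.

43.7 μm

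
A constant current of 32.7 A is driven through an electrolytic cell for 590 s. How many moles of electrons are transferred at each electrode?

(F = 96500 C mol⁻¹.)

0.200 mol

Q = I·t = 32.70 A × 590.00 s = 19290 C.
n(e⁻) = Q/F = 19290 / 96500 = 0.200 mol.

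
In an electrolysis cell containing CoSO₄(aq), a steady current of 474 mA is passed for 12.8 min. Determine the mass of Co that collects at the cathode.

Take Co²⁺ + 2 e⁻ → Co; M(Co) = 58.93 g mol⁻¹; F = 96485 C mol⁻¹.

Q = I·t = 0.4740 A × 768.00 s = 364.0 C.
n(e⁻) = Q/F = 364.0 / 96485 = 0.003773 mol.
Co²⁺ + 2 e⁻ → Co, so n(Co) = n(e⁻)/2 = 0.001886 mol.
m = n·M = 0.001886 × 58.93 = 0.111 g.

0.111 g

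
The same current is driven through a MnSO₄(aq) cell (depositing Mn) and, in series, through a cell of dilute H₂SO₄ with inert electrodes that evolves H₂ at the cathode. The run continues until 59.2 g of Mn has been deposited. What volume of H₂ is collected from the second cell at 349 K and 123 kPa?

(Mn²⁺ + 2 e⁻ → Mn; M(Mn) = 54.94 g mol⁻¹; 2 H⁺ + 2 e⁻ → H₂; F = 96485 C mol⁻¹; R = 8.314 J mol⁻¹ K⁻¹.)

25.4 L

n(Mn) = 59.2 / 54.94 = 1.078 mol, so n(e⁻) = 2 × 1.078 = 2.155 mol.
The cells are in series, so the same 2.155 mol of electrons passes through the second cell.
2 H⁺ + 2 e⁻ → H₂ — 2 mol e⁻ per mol H₂, so n(H₂) = 2.155/2 = 1.078 mol.
V = nRT/P = (1.078 × 8.314 × 349) / (123 × 10³) = 0.0254 m³ = 25.4 L.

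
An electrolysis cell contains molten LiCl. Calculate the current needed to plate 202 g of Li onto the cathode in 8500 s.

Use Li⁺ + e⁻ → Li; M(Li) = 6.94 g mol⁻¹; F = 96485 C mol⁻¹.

n(Li) = 202 / 6.94 = 29.11 mol.
n(e⁻) = 1 × 29.11 = 29.11 mol.
Q = n(e⁻)·F = 29.11 × 96485 = 2808000 C.
I = Q/t = 2808000 / 8500.0 s = 330 A.

330 A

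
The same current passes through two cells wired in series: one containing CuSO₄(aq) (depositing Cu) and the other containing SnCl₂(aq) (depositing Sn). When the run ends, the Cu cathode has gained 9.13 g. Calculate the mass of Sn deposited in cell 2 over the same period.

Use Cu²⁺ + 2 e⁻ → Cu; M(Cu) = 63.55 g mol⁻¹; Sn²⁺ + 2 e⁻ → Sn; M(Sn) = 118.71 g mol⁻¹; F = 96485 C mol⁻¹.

17.1 g

n(Cu) = 9.13 / 63.55 = 0.1437 mol.
Since Cu²⁺ + 2 e⁻ → Cu, n(e⁻) passed = 2 × 0.1437 = 0.2873 mol.
Cells in series carry the same charge, so the same 0.2873 mol of electrons passes through cell 2.
Sn²⁺ + 2 e⁻ → Sn, so n(Sn) = 0.2873 / 2 = 0.1437 mol.
m(Sn) = 0.1437 × 118.71 = 17.1 g.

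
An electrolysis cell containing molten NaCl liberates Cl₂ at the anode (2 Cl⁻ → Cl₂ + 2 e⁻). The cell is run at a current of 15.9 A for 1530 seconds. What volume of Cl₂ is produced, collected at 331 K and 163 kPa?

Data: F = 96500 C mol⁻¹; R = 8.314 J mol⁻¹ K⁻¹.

Q = I·t = 15.90 A × 1530.0 s = 24330 C.
n(e⁻) = Q/F = 24330 / 96500 = 0.2521 mol.
2 electrons are transferred per Cl₂ molecule, so n(Cl₂) = 0.2521 / 2 = 0.1260 mol.
V = nRT/P = (0.1260 × 8.314 × 331) / (163 × 10³ Pa) = 0.00213 m³ = 2.13 L.

2.13 L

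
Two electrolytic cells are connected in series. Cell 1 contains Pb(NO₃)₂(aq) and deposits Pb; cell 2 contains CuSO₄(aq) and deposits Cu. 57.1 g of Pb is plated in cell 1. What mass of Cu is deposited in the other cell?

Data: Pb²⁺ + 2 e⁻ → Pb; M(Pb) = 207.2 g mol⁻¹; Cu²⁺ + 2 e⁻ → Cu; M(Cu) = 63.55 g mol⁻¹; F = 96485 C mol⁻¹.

17.5 g

n(Pb) = 57.1 / 207.2 = 0.2756 mol.
Since Pb²⁺ + 2 e⁻ → Pb, n(e⁻) passed = 2 × 0.2756 = 0.5512 mol.
Cells in series carry the same charge, so the same 0.5512 mol of electrons passes through cell 2.
Cu²⁺ + 2 e⁻ → Cu, so n(Cu) = 0.5512 / 2 = 0.2756 mol.
m(Cu) = 0.2756 × 63.55 = 17.5 g.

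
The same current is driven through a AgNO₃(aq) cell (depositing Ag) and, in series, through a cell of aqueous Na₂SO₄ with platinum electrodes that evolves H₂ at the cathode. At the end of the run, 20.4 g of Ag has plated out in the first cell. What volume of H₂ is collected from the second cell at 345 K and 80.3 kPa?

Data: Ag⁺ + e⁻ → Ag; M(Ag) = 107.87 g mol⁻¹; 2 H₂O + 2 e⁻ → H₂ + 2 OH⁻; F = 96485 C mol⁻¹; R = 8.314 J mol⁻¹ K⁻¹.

3.38 L

n(Ag) = 20.4 / 107.87 = 0.1891 mol, so n(e⁻) = 1 × 0.1891 = 0.1891 mol.
The cells are in series, so the same 0.1891 mol of electrons passes through the second cell.
2 H₂O + 2 e⁻ → H₂ + 2 OH⁻ — 2 mol e⁻ per mol H₂, so n(H₂) = 0.1891/2 = 0.09456 mol.
V = nRT/P = (0.09456 × 8.314 × 345) / (80.3 × 10³) = 0.00338 m³ = 3.38 L.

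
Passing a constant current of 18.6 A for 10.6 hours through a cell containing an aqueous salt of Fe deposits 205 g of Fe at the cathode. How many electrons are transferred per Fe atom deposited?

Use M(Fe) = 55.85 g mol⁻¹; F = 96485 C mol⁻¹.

2

Q = I·t = 18.60 A × 38160 s = 709800 C, so n(e⁻) = 709800/96485 = 7.356 mol.
n(Fe) deposited = 205 / 55.85 = 3.671 mol.
Electrons per atom = n(e⁻)/n(Fe) = 7.356 / 3.671 = 2.00 ≈ 2, so the ion is Fe²⁺.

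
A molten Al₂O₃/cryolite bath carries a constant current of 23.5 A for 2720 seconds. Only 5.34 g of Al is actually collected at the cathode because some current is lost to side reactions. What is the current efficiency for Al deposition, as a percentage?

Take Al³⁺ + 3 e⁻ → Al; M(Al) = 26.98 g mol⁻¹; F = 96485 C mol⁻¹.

Q = I·t = 23.50 × 2720.0 = 63920 C; n(e⁻) = 63920/96485 = 0.6625 mol.
Theoretical n(Al) = n(e⁻)/3 = 0.2208 mol, i.e. m_theo = 0.2208 × 26.98 = 5.958 g.
Efficiency = m_actual / m_theo = 5.34 / 5.958 = 89.6 %.

89.6 %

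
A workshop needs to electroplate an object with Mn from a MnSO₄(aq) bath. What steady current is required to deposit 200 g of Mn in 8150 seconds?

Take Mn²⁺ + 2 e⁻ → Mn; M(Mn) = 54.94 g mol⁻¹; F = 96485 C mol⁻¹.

86.2 A

n(Mn) = 200 / 54.94 = 3.640 mol.
n(e⁻) = 2 × 3.640 = 7.281 mol.
Q = n(e⁻)·F = 7.281 × 96485 = 702500 C.
I = Q/t = 702500 / 8150.0 s = 86.2 A.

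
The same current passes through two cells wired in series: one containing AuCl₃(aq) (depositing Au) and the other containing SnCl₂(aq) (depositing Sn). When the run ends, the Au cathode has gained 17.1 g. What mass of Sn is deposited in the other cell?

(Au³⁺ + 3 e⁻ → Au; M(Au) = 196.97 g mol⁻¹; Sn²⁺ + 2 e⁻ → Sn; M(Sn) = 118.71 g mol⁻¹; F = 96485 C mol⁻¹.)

15.5 g

n(Au) = 17.1 / 196.97 = 0.08682 mol.
Since Au³⁺ + 3 e⁻ → Au, n(e⁻) passed = 3 × 0.08682 = 0.2604 mol.
Cells in series carry the same charge, so the same 0.2604 mol of electrons passes through cell 2.
Sn²⁺ + 2 e⁻ → Sn, so n(Sn) = 0.2604 / 2 = 0.1302 mol.
m(Sn) = 0.1302 × 118.71 = 15.5 g.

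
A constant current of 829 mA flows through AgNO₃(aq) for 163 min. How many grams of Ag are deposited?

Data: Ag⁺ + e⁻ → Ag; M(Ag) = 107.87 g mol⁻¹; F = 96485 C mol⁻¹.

Q = I·t = 0.8290 A × 9780.0 s = 8108 C.
n(e⁻) = Q/F = 8108 / 96485 = 0.08403 mol.
Ag⁺ + e⁻ → Ag, so n(Ag) = n(e⁻)/1 = 0.08403 mol.
m = n·M = 0.08403 × 107.87 = 9.06 g.

9.06 g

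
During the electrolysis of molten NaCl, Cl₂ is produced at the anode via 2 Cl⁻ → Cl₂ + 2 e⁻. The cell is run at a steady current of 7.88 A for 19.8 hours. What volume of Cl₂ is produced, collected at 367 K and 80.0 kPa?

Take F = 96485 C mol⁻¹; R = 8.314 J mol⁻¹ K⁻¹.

Q = I·t = 7.880 A × 71280 s = 561700 C.
n(e⁻) = Q/F = 561700 / 96485 = 5.821 mol.
2 electrons are transferred per Cl₂ molecule, so n(Cl₂) = 5.821 / 2 = 2.911 mol.
V = nRT/P = (2.911 × 8.314 × 367) / (80.0 × 10³ Pa) = 0.111 m³ = 111 L.

111 L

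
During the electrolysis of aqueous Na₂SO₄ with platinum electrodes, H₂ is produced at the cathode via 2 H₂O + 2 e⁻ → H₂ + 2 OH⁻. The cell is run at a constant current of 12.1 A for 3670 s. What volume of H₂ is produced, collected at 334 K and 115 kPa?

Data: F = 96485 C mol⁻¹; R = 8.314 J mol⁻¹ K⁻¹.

Q = I·t = 12.10 A × 3670.0 s = 44410 C.
n(e⁻) = Q/F = 44410 / 96485 = 0.4602 mol.
2 electrons are transferred per H₂ molecule, so n(H₂) = 0.4602 / 2 = 0.2301 mol.
V = nRT/P = (0.2301 × 8.314 × 334) / (115 × 10³ Pa) = 0.00556 m³ = 5.56 L.

5.56 L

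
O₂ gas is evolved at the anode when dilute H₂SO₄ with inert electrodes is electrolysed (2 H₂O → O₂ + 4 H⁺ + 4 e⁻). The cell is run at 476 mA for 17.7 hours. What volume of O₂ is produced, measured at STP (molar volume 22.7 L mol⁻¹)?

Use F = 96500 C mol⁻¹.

1.78 L

Q = I·t = 0.4760 A × 63720 s = 30330 C.
n(e⁻) = Q/F = 30330 / 96500 = 0.3143 mol.
4 electrons are transferred per O₂ molecule, so n(O₂) = 0.3143 / 4 = 0.07858 mol.
V = n × V_m = 0.07858 × 22.7 = 1.78 L.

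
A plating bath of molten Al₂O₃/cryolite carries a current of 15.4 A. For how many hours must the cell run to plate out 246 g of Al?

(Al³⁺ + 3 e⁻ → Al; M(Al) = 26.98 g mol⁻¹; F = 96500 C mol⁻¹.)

47.6 h

n(Al) = m/M = 246 / 26.98 = 9.118 mol.
Each Al atom requires 3 electrons, so n(e⁻) = 3 × 9.118 = 27.35 mol.
Q = n(e⁻)·F = 27.35 × 96500 = 2640000 C.
t = Q/I = 2640000 / 15.40 A = 171400 s = 47.6 h.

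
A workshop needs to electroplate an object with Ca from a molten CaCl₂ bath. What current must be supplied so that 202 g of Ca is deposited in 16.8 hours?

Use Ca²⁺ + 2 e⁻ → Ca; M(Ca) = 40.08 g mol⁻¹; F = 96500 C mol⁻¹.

n(Ca) = 202 / 40.08 = 5.040 mol.
n(e⁻) = 2 × 5.040 = 10.08 mol.
Q = n(e⁻)·F = 10.08 × 96500 = 972700 C.
I = Q/t = 972700 / 60480 s = 16.1 A.

16.1 A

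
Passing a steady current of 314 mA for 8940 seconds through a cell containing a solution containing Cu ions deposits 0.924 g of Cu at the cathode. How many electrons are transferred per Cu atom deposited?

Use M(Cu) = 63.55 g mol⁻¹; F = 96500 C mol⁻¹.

2

Q = I·t = 0.3140 A × 8940.0 s = 2807 C, so n(e⁻) = 2807/96500 = 0.02909 mol.
n(Cu) deposited = 0.924 / 63.55 = 0.01454 mol.
Electrons per atom = n(e⁻)/n(Cu) = 0.02909 / 0.01454 = 2.00 ≈ 2, so the ion is Cu²⁺.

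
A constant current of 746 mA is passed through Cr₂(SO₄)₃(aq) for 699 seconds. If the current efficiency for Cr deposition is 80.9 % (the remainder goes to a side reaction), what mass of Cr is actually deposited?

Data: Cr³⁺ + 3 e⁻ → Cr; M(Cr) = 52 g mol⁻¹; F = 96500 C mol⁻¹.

0.0758 g

Q = I·t = 0.7460 × 699.00 = 521.5 C.
n(e⁻) = 521.5/96500 = 0.005404 mol; theoretically n(Cr) = 0.005404/3 = 0.001801 mol, m_theo = 0.09366 g.
At 80.9 % efficiency, m_actual = 0.809 × 0.09366 = 0.0758 g.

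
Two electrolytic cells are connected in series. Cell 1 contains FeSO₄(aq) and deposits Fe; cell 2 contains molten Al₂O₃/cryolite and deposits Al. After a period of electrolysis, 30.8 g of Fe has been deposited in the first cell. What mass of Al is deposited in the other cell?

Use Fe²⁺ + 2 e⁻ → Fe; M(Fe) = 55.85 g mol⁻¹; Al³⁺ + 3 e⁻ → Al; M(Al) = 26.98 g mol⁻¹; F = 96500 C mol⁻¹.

n(Fe) = 30.8 / 55.85 = 0.5515 mol.
Since Fe²⁺ + 2 e⁻ → Fe, n(e⁻) passed = 2 × 0.5515 = 1.103 mol.
Cells in series carry the same charge, so the same 1.103 mol of electrons passes through cell 2.
Al³⁺ + 3 e⁻ → Al, so n(Al) = 1.103 / 3 = 0.3677 mol.
m(Al) = 0.3677 × 26.98 = 9.92 g.

9.92 g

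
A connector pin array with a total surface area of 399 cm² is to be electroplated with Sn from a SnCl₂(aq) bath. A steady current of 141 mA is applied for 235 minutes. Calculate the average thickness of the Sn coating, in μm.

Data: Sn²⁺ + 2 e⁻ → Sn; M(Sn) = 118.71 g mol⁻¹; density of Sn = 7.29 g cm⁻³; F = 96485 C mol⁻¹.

Q = I·t = 0.1410 × 14100 = 1988 C; n(e⁻) = 0.02061 mol.
n(Sn) = n(e⁻)/2 = 0.01030 mol, so m = 0.01030 × 118.71 = 1.223 g.
Volume = m/ρ = 1.223 / 7.29 = 0.1678 cm³.
Thickness = V/A = 0.1678 / 399 = 4.20 × 10⁻⁴ cm = 4.20 μm.

4.20 μm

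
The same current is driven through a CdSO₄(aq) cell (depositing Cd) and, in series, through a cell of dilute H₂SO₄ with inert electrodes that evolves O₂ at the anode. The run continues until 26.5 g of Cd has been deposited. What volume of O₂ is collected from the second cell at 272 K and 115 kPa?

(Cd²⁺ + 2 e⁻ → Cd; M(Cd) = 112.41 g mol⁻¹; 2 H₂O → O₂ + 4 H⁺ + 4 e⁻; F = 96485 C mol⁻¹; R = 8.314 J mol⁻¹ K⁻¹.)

n(Cd) = 26.5 / 112.41 = 0.2357 mol, so n(e⁻) = 2 × 0.2357 = 0.4715 mol.
The cells are in series, so the same 0.4715 mol of electrons passes through the second cell.
2 H₂O → O₂ + 4 H⁺ + 4 e⁻ — 4 mol e⁻ per mol O₂, so n(O₂) = 0.4715/4 = 0.1179 mol.
V = nRT/P = (0.1179 × 8.314 × 272) / (115 × 10³) = 0.00232 m³ = 2.32 L.

2.32 L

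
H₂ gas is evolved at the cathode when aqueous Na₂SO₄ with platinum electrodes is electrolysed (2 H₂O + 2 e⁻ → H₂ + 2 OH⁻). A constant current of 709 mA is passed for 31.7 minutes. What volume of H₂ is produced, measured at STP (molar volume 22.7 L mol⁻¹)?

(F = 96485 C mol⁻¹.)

Q = I·t = 0.7090 A × 1902.0 s = 1349 C.
n(e⁻) = Q/F = 1349 / 96485 = 0.01398 mol.
2 electrons are transferred per H₂ molecule, so n(H₂) = 0.01398 / 2 = 0.006988 mol.
V = n × V_m = 0.006988 × 22.7 = 0.159 L.

0.159 L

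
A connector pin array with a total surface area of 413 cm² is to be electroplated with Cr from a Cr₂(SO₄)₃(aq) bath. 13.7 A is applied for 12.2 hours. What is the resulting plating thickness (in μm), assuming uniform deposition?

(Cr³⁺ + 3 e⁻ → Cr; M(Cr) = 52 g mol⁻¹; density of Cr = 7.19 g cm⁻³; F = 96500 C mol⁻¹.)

364 μm

Q = I·t = 13.70 × 43920 = 601700 C; n(e⁻) = 6.235 mol.
n(Cr) = n(e⁻)/3 = 2.078 mol, so m = 2.078 × 52 = 108.1 g.
Volume = m/ρ = 108.1 / 7.19 = 15.03 cm³.
Thickness = V/A = 15.03 / 413 = 0.0364 cm = 364 μm.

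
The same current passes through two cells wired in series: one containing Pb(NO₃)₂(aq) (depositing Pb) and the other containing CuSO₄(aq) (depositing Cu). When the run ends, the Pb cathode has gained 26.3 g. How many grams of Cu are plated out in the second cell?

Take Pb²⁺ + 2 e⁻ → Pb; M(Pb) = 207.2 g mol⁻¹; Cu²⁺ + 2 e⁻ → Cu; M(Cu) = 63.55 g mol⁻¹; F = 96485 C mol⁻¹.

8.07 g

n(Pb) = 26.3 / 207.2 = 0.1269 mol.
Since Pb²⁺ + 2 e⁻ → Pb, n(e⁻) passed = 2 × 0.1269 = 0.2539 mol.
Cells in series carry the same charge, so the same 0.2539 mol of electrons passes through cell 2.
Cu²⁺ + 2 e⁻ → Cu, so n(Cu) = 0.2539 / 2 = 0.1269 mol.
m(Cu) = 0.1269 × 63.55 = 8.07 g.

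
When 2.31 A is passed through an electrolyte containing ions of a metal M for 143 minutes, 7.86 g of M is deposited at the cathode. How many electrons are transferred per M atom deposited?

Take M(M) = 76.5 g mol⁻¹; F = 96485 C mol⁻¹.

2

Q = I·t = 2.310 A × 8580.0 s = 19820 C, so n(e⁻) = 19820/96485 = 0.2054 mol.
n(M) deposited = 7.86 / 76.5 = 0.1027 mol.
Electrons per atom = n(e⁻)/n(M) = 0.2054 / 0.1027 = 2.00 ≈ 2, so the ion is M²⁺.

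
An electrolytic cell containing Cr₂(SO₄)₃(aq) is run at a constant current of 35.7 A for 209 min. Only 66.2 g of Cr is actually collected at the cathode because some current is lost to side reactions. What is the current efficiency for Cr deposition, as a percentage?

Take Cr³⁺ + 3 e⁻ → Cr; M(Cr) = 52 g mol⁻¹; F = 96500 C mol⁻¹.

Q = I·t = 35.70 × 12540 = 447700 C; n(e⁻) = 447700/96500 = 4.639 mol.
Theoretical n(Cr) = n(e⁻)/3 = 1.546 mol, i.e. m_theo = 1.546 × 52 = 80.41 g.
Efficiency = m_actual / m_theo = 66.2 / 80.41 = 82.3 %.

82.3 %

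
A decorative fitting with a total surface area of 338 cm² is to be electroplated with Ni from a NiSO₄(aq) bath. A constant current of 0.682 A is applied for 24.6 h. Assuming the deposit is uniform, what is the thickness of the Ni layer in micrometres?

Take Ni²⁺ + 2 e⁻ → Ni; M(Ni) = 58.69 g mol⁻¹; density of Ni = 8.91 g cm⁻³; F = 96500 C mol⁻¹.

Q = I·t = 0.6820 × 88560 = 60400 C; n(e⁻) = 0.6259 mol.
n(Ni) = n(e⁻)/2 = 0.3129 mol, so m = 0.3129 × 58.69 = 18.37 g.
Volume = m/ρ = 18.37 / 8.91 = 2.061 cm³.
Thickness = V/A = 2.061 / 338 = 0.00610 cm = 61.0 μm.

61.0 μm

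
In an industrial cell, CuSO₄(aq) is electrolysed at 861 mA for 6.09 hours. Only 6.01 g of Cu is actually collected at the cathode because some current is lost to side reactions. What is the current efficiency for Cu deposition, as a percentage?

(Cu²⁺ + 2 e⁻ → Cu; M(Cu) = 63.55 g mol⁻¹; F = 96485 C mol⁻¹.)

96.7 %

Q = I·t = 0.8610 × 21924 = 18880 C; n(e⁻) = 18880/96485 = 0.1956 mol.
Theoretical n(Cu) = n(e⁻)/2 = 0.09782 mol, i.e. m_theo = 0.09782 × 63.55 = 6.217 g.
Efficiency = m_actual / m_theo = 6.01 / 6.217 = 96.7 %.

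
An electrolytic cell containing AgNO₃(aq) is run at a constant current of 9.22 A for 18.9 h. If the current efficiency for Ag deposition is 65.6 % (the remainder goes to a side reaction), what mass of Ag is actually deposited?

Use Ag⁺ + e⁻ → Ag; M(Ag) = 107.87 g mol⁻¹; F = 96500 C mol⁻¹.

Q = I·t = 9.220 × 68040 = 627300 C.
n(e⁻) = 627300/96500 = 6.501 mol; theoretically n(Ag) = 6.501/1 = 6.501 mol, m_theo = 701.2 g.
At 65.6 % efficiency, m_actual = 0.656 × 701.2 = 460 g.

460 g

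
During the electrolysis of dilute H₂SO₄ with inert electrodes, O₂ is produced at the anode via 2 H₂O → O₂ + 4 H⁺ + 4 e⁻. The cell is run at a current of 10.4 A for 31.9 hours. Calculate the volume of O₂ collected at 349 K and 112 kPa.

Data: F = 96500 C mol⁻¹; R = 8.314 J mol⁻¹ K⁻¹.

Q = I·t = 10.40 A × 114840 s = 1194000 C.
n(e⁻) = Q/F = 1194000 / 96500 = 12.38 mol.
4 electrons are transferred per O₂ molecule, so n(O₂) = 12.38 / 4 = 3.094 mol.
V = nRT/P = (3.094 × 8.314 × 349) / (112 × 10³ Pa) = 0.0802 m³ = 80.2 L.

80.2 L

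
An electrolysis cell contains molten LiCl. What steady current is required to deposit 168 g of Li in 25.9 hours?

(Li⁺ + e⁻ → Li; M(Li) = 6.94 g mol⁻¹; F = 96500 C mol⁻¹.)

n(Li) = 168 / 6.94 = 24.21 mol.
n(e⁻) = 1 × 24.21 = 24.21 mol.
Q = n(e⁻)·F = 24.21 × 96500 = 2336000 C.
I = Q/t = 2336000 / 93240 s = 25.1 A.

25.1 A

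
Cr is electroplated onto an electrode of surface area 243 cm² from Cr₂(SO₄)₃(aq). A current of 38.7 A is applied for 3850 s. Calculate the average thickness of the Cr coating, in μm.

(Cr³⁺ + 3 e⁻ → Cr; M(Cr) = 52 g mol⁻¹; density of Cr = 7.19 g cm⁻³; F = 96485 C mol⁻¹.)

Q = I·t = 38.70 × 3850.0 = 149000 C; n(e⁻) = 1.544 mol.
n(Cr) = n(e⁻)/3 = 0.5147 mol, so m = 0.5147 × 52 = 26.77 g.
Volume = m/ρ = 26.77 / 7.19 = 3.723 cm³.
Thickness = V/A = 3.723 / 243 = 0.0153 cm = 153 μm.

153 μm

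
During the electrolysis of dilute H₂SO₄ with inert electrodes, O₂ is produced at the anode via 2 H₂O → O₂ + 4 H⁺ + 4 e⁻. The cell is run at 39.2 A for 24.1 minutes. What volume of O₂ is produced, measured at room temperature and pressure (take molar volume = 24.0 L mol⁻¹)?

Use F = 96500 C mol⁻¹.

3.52 L

Q = I·t = 39.20 A × 1446.0 s = 56680 C.
n(e⁻) = Q/F = 56680 / 96500 = 0.5874 mol.
4 electrons are transferred per O₂ molecule, so n(O₂) = 0.5874 / 4 = 0.1468 mol.
V = n × V_m = 0.1468 × 24.0 = 3.52 L.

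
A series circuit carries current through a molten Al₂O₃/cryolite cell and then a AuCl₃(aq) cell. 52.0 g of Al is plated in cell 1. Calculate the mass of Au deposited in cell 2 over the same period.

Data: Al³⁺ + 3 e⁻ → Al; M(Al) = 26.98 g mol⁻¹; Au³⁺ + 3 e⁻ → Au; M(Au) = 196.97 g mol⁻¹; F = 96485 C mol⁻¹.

n(Al) = 52.0 / 26.98 = 1.927 mol.
Since Al³⁺ + 3 e⁻ → Al, n(e⁻) passed = 3 × 1.927 = 5.782 mol.
Cells in series carry the same charge, so the same 5.782 mol of electrons passes through cell 2.
Au³⁺ + 3 e⁻ → Au, so n(Au) = 5.782 / 3 = 1.927 mol.
m(Au) = 1.927 × 196.97 = 380 g.

380 g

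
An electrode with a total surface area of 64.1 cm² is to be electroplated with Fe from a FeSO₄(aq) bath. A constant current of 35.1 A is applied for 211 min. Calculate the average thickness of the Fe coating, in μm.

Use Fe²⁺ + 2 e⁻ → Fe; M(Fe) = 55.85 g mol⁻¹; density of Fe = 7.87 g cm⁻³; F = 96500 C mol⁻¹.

2550 μm

Q = I·t = 35.10 × 12660 = 444400 C; n(e⁻) = 4.605 mol.
n(Fe) = n(e⁻)/2 = 2.302 mol, so m = 2.302 × 55.85 = 128.6 g.
Volume = m/ρ = 128.6 / 7.87 = 16.34 cm³.
Thickness = V/A = 16.34 / 64.1 = 0.255 cm = 2550 μm.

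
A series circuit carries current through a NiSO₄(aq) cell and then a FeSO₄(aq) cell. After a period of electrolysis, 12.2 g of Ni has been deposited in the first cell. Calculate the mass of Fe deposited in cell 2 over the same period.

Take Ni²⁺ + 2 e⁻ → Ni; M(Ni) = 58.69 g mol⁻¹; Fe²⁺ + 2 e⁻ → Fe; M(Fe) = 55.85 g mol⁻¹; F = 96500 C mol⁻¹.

n(Ni) = 12.2 / 58.69 = 0.2079 mol.
Since Ni²⁺ + 2 e⁻ → Ni, n(e⁻) passed = 2 × 0.2079 = 0.4157 mol.
Cells in series carry the same charge, so the same 0.4157 mol of electrons passes through cell 2.
Fe²⁺ + 2 e⁻ → Fe, so n(Fe) = 0.4157 / 2 = 0.2079 mol.
m(Fe) = 0.2079 × 55.85 = 11.6 g.

11.6 g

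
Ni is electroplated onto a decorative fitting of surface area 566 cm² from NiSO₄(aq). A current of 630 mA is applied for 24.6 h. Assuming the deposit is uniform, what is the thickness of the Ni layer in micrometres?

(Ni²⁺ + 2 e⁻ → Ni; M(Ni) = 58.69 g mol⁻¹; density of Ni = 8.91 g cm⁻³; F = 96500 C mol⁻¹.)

Q = I·t = 0.6300 × 88560 = 55790 C; n(e⁻) = 0.5782 mol.
n(Ni) = n(e⁻)/2 = 0.2891 mol, so m = 0.2891 × 58.69 = 16.97 g.
Volume = m/ρ = 16.97 / 8.91 = 1.904 cm³.
Thickness = V/A = 1.904 / 566 = 0.00336 cm = 33.6 μm.

33.6 μm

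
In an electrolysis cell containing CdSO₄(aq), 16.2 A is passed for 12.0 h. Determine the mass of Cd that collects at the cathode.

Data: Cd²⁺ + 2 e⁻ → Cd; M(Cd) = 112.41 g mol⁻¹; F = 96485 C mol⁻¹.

408 g

Q = I·t = 16.20 A × 43200 s = 699800 C.
n(e⁻) = Q/F = 699800 / 96485 = 7.253 mol.
Cd²⁺ + 2 e⁻ → Cd, so n(Cd) = n(e⁻)/2 = 3.627 mol.
m = n·M = 3.627 × 112.41 = 408 g.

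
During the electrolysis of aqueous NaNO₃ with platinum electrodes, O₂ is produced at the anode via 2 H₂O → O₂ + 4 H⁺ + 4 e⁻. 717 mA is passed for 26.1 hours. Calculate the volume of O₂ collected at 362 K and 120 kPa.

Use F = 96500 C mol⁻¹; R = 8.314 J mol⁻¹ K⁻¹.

4.38 L

Q = I·t = 0.7170 A × 93960 s = 67370 C.
n(e⁻) = Q/F = 67370 / 96500 = 0.6981 mol.
4 electrons are transferred per O₂ molecule, so n(O₂) = 0.6981 / 4 = 0.1745 mol.
V = nRT/P = (0.1745 × 8.314 × 362) / (120 × 10³ Pa) = 0.00438 m³ = 4.38 L.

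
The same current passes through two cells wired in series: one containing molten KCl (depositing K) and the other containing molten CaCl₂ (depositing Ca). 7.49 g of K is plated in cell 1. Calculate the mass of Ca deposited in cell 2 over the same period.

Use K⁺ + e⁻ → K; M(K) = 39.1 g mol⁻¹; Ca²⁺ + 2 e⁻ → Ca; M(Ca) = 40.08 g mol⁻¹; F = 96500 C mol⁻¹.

3.84 g

n(K) = 7.49 / 39.1 = 0.1916 mol.
Since K⁺ + e⁻ → K, n(e⁻) passed = 1 × 0.1916 = 0.1916 mol.
Cells in series carry the same charge, so the same 0.1916 mol of electrons passes through cell 2.
Ca²⁺ + 2 e⁻ → Ca, so n(Ca) = 0.1916 / 2 = 0.09578 mol.
m(Ca) = 0.09578 × 40.08 = 3.84 g.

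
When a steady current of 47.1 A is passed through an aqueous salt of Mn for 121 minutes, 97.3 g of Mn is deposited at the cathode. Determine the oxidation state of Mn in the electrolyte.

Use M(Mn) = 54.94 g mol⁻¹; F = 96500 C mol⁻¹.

+2

Q = I·t = 47.10 A × 7260.0 s = 341900 C, so n(e⁻) = 341900/96500 = 3.543 mol.
n(Mn) deposited = 97.3 / 54.94 = 1.771 mol.
Electrons per atom = n(e⁻)/n(Mn) = 3.543 / 1.771 = 2.00 ≈ 2, so the ion is Mn²⁺.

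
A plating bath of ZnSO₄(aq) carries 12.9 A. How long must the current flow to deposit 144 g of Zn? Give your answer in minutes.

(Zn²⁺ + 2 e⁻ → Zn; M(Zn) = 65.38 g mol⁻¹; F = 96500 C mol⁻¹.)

n(Zn) = m/M = 144 / 65.38 = 2.203 mol.
Each Zn atom requires 2 electrons, so n(e⁻) = 2 × 2.203 = 4.405 mol.
Q = n(e⁻)·F = 4.405 × 96500 = 425100 C.
t = Q/I = 425100 / 12.90 A = 32950 s = 549 min.

549 min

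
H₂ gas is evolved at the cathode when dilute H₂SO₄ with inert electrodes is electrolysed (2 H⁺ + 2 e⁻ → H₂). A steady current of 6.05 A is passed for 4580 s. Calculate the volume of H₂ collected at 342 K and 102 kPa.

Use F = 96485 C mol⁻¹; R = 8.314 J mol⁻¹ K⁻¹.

Q = I·t = 6.050 A × 4580.0 s = 27710 C.
n(e⁻) = Q/F = 27710 / 96485 = 0.2872 mol.
2 electrons are transferred per H₂ molecule, so n(H₂) = 0.2872 / 2 = 0.1436 mol.
V = nRT/P = (0.1436 × 8.314 × 342) / (102 × 10³ Pa) = 0.00400 m³ = 4.00 L.

4.00 L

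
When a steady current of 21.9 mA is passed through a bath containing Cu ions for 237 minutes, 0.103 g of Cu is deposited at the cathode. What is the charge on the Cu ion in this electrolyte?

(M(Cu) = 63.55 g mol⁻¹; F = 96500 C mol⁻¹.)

Q = I·t = 0.02190 A × 14220 s = 311.4 C, so n(e⁻) = 311.4/96500 = 0.003227 mol.
n(Cu) deposited = 0.103 / 63.55 = 0.001621 mol.
Electrons per atom = n(e⁻)/n(Cu) = 0.003227 / 0.001621 = 1.99 ≈ 2, so the ion is Cu²⁺.

+2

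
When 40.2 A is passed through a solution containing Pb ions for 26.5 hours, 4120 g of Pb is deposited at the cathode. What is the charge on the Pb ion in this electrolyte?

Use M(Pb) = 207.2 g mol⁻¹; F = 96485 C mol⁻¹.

Q = I·t = 40.20 A × 95400 s = 3835000 C, so n(e⁻) = 3835000/96485 = 39.75 mol.
n(Pb) deposited = 4120 / 207.2 = 19.88 mol.
Electrons per atom = n(e⁻)/n(Pb) = 39.75 / 19.88 = 2.00 ≈ 2, so the ion is Pb²⁺.

+2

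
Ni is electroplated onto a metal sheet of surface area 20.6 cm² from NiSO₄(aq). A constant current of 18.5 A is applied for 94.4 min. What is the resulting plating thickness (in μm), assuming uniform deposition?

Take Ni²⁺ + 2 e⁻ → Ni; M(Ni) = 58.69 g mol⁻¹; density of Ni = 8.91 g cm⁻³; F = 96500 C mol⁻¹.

1740 μm

Q = I·t = 18.50 × 5664.0 = 104800 C; n(e⁻) = 1.086 mol.
n(Ni) = n(e⁻)/2 = 0.5429 mol, so m = 0.5429 × 58.69 = 31.86 g.
Volume = m/ρ = 31.86 / 8.91 = 3.576 cm³.
Thickness = V/A = 3.576 / 20.6 = 0.174 cm = 1740 μm.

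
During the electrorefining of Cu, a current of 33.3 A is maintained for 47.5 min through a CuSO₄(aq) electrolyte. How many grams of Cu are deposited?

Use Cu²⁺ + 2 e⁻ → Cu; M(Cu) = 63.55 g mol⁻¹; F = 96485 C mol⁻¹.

31.3 g

Q = I·t = 33.30 A × 2850.0 s = 94900 C.
n(e⁻) = Q/F = 94900 / 96485 = 0.9836 mol.
Cu²⁺ + 2 e⁻ → Cu, so n(Cu) = n(e⁻)/2 = 0.4918 mol.
m = n·M = 0.4918 × 63.55 = 31.3 g.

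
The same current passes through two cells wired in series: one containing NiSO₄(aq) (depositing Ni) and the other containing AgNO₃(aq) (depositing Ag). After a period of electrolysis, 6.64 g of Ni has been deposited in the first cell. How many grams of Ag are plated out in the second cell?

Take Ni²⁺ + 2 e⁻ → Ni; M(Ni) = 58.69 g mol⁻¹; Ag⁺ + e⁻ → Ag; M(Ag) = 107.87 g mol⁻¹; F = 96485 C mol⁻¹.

n(Ni) = 6.64 / 58.69 = 0.1131 mol.
Since Ni²⁺ + 2 e⁻ → Ni, n(e⁻) passed = 2 × 0.1131 = 0.2263 mol.
Cells in series carry the same charge, so the same 0.2263 mol of electrons passes through cell 2.
Ag⁺ + e⁻ → Ag, so n(Ag) = 0.2263 / 1 = 0.2263 mol.
m(Ag) = 0.2263 × 107.87 = 24.4 g.

24.4 g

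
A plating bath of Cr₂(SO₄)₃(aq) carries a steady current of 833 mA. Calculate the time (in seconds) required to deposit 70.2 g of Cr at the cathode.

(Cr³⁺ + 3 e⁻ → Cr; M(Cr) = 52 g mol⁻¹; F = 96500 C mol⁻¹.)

4.69 × 10⁵ s

n(Cr) = m/M = 70.2 / 52 = 1.350 mol.
Each Cr atom requires 3 electrons, so n(e⁻) = 3 × 1.350 = 4.050 mol.
Q = n(e⁻)·F = 4.050 × 96500 = 390800 C.
t = Q/I = 390800 / 0.8330 A = 469200 s.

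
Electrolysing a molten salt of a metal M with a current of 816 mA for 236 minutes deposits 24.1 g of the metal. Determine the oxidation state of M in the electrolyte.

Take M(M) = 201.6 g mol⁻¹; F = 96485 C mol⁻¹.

Q = I·t = 0.8160 A × 14160 s = 11550 C, so n(e⁻) = 11550/96485 = 0.1198 mol.
n(M) deposited = 24.1 / 201.6 = 0.1195 mol.
Electrons per atom = n(e⁻)/n(M) = 0.1198 / 0.1195 = 1.00 ≈ 1, so the ion is M⁺.

+1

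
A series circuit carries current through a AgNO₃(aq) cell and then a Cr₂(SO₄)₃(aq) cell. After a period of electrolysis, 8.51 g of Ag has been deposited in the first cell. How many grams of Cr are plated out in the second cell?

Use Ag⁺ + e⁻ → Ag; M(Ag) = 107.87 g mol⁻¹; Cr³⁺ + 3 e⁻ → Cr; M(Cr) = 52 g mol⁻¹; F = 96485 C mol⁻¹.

n(Ag) = 8.51 / 107.87 = 0.07889 mol.
Since Ag⁺ + e⁻ → Ag, n(e⁻) passed = 1 × 0.07889 = 0.07889 mol.
Cells in series carry the same charge, so the same 0.07889 mol of electrons passes through cell 2.
Cr³⁺ + 3 e⁻ → Cr, so n(Cr) = 0.07889 / 3 = 0.02630 mol.
m(Cr) = 0.02630 × 52 = 1.37 g.

1.37 g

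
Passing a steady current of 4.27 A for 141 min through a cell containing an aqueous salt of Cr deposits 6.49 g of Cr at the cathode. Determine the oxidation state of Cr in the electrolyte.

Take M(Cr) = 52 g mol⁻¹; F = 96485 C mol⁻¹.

+3

Q = I·t = 4.270 A × 8460.0 s = 36120 C, so n(e⁻) = 36120/96485 = 0.3744 mol.
n(Cr) deposited = 6.49 / 52 = 0.1248 mol.
Electrons per atom = n(e⁻)/n(Cr) = 0.3744 / 0.1248 = 3.00 ≈ 3, so the ion is Cr³⁺.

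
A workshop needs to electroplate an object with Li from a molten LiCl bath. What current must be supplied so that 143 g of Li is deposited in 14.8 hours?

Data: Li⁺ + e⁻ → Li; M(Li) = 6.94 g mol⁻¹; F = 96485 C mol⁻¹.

n(Li) = 143 / 6.94 = 20.61 mol.
n(e⁻) = 1 × 20.61 = 20.61 mol.
Q = n(e⁻)·F = 20.61 × 96485 = 1988000 C.
I = Q/t = 1988000 / 53280 s = 37.3 A.

37.3 A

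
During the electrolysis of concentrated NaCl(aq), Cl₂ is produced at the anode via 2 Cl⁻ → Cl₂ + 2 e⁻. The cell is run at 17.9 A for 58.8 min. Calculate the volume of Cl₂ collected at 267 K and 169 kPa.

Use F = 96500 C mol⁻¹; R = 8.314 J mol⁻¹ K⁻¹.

4.30 L

Q = I·t = 17.90 A × 3528.0 s = 63150 C.
n(e⁻) = Q/F = 63150 / 96500 = 0.6544 mol.
2 electrons are transferred per Cl₂ molecule, so n(Cl₂) = 0.6544 / 2 = 0.3272 mol.
V = nRT/P = (0.3272 × 8.314 × 267) / (169 × 10³ Pa) = 0.00430 m³ = 4.30 L.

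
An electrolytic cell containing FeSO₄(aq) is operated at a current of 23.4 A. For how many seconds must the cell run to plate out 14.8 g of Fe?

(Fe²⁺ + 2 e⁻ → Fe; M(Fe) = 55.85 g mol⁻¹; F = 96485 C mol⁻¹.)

2190 s

n(Fe) = m/M = 14.8 / 55.85 = 0.2650 mol.
Each Fe atom requires 2 electrons, so n(e⁻) = 2 × 0.2650 = 0.5300 mol.
Q = n(e⁻)·F = 0.5300 × 96485 = 51140 C.
t = Q/I = 51140 / 23.40 A = 2185 s.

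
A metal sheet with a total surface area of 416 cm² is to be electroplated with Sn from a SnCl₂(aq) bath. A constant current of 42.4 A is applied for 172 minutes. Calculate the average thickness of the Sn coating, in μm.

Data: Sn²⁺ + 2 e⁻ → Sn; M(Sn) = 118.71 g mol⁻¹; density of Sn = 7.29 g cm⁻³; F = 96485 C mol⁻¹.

888 μm

Q = I·t = 42.40 × 10320 = 437600 C; n(e⁻) = 4.535 mol.
n(Sn) = n(e⁻)/2 = 2.268 mol, so m = 2.268 × 118.71 = 269.2 g.
Volume = m/ρ = 269.2 / 7.29 = 36.92 cm³.
Thickness = V/A = 36.92 / 416 = 0.0888 cm = 888 μm.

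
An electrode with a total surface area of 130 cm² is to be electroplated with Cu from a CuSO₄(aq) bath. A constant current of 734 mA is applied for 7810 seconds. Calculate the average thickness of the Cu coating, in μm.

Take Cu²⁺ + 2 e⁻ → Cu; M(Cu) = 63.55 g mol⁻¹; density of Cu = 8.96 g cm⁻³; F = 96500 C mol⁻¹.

Q = I·t = 0.7340 × 7810.0 = 5733 C; n(e⁻) = 0.05940 mol.
n(Cu) = n(e⁻)/2 = 0.02970 mol, so m = 0.02970 × 63.55 = 1.888 g.
Volume = m/ρ = 1.888 / 8.96 = 0.2107 cm³.
Thickness = V/A = 0.2107 / 130 = 0.00162 cm = 16.2 μm.

16.2 μm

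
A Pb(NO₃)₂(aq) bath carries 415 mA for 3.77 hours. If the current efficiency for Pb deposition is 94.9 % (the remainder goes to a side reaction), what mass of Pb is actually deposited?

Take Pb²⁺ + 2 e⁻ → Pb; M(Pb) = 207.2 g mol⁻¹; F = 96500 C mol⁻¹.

Q = I·t = 0.4150 × 13572 = 5632 C.
n(e⁻) = 5632/96500 = 0.05837 mol; theoretically n(Pb) = 0.05837/2 = 0.02918 mol, m_theo = 6.047 g.
At 94.9 % efficiency, m_actual = 0.949 × 6.047 = 5.74 g.

5.74 g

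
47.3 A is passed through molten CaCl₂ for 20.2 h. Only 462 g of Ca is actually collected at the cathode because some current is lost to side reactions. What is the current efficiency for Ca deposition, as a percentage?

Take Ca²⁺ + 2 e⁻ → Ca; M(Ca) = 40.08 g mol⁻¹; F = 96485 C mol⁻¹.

Q = I·t = 47.30 × 72720 = 3440000 C; n(e⁻) = 3440000/96485 = 35.65 mol.
Theoretical n(Ca) = n(e⁻)/2 = 17.82 mol, i.e. m_theo = 17.82 × 40.08 = 714.4 g.
Efficiency = m_actual / m_theo = 462 / 714.4 = 64.7 %.

64.7 %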